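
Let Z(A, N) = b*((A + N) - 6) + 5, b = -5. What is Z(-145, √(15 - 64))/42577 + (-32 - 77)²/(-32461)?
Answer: -481186977/1382091997 - 35*I/42577 ≈ -0.34816 - 0.00082204*I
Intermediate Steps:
Z(A, N) = 35 - 5*A - 5*N (Z(A, N) = -5*((A + N) - 6) + 5 = -5*(-6 + A + N) + 5 = (30 - 5*A - 5*N) + 5 = 35 - 5*A - 5*N)
Z(-145, √(15 - 64))/42577 + (-32 - 77)²/(-32461) = (35 - 5*(-145) - 5*√(15 - 64))/42577 + (-32 - 77)²/(-32461) = (35 + 725 - 35*I)*(1/42577) + (-109)²*(-1/32461) = (35 + 725 - 35*I)*(1/42577) + 11881*(-1/32461) = (35 + 725 - 35*I)*(1/42577) - 11881/32461 = (760 - 35*I)*(1/42577) - 11881/32461 = (760/42577 - 35*I/42577) - 11881/32461 = -481186977/1382091997 - 35*I/42577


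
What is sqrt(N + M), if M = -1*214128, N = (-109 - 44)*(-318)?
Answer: 3*I*sqrt(18386) ≈ 406.79*I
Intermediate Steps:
N = 48654 (N = -153*(-318) = 48654)
M = -214128
sqrt(N + M) = sqrt(48654 - 214128) = sqrt(-165474) = 3*I*sqrt(18386)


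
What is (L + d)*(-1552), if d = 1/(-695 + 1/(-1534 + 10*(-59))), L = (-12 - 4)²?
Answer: -586501129024/1476181 ≈ -3.9731e+5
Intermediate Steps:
L = 256 (L = (-16)² = 256)
d = -2124/1476181 (d = 1/(-695 + 1/(-1534 - 590)) = 1/(-695 + 1/(-2124)) = 1/(-695 - 1/2124) = 1/(-1476181/2124) = -2124/1476181 ≈ -0.0014388)
(L + d)*(-1552) = (256 - 2124/1476181)*(-1552) = (377900212/1476181)*(-1552) = -586501129024/1476181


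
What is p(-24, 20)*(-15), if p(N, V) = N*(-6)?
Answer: -2160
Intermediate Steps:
p(N, V) = -6*N
p(-24, 20)*(-15) = -6*(-24)*(-15) = 144*(-15) = -2160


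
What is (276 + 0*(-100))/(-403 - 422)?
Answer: -92/275 ≈ -0.33455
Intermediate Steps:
(276 + 0*(-100))/(-403 - 422) = (276 + 0)/(-825) = 276*(-1/825) = -92/275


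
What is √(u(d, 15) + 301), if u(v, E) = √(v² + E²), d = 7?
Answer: √(301 + √274) ≈ 17.820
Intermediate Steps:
u(v, E) = √(E² + v²)
√(u(d, 15) + 301) = √(√(15² + 7²) + 301) = √(√(225 + 49) + 301) = √(√274 + 301) = √(301 + √274)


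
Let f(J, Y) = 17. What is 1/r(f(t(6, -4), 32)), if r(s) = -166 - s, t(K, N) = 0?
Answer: -1/183 ≈ -0.0054645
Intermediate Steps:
1/r(f(t(6, -4), 32)) = 1/(-166 - 1*17) = 1/(-166 - 17) = 1/(-183) = -1/183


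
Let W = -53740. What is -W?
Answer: 53740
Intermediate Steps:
-W = -1*(-53740) = 53740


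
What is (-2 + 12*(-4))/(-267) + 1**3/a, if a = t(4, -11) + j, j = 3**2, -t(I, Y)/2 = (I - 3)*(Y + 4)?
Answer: 1417/6141 ≈ 0.23074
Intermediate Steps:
t(I, Y) = -2*(-3 + I)*(4 + Y) (t(I, Y) = -2*(I - 3)*(Y + 4) = -2*(-3 + I)*(4 + Y))
j = 9
a = 23 (a = (24 - 8*4 + 6*(-11) - 2*4*(-11)) + 9 = (24 - 32 - 66 + 88) + 9 = 14 + 9 = 23)
(-2 + 12*(-4))/(-267) + 1**3/a = (-2 + 12*(-4))/(-267) + 1**3/23 = (-2 - 48)*(-1/267) + 1*(1/23) = -50*(-1/267) + 1/23 = 50/267 + 1/23 = 1417/6141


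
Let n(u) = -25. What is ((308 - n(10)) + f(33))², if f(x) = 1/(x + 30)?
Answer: 440160400/3969 ≈ 1.1090e+5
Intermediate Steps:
f(x) = 1/(30 + x)
((308 - n(10)) + f(33))² = ((308 - 1*(-25)) + 1/(30 + 33))² = ((308 + 25) + 1/63)² = (333 + 1/63)² = (20980/63)² = 440160400/3969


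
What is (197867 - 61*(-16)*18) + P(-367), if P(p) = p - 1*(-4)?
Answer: 215072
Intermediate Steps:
P(p) = 4 + p (P(p) = p + 4 = 4 + p)
(197867 - 61*(-16)*18) + P(-367) = (197867 - 61*(-16)*18) + (4 - 367) = (197867 + 976*18) - 363 = (197867 + 17568) - 363 = 215435 - 363 = 215072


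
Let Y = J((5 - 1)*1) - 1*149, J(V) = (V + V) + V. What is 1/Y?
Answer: -1/137 ≈ -0.0072993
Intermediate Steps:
J(V) = 3*V (J(V) = 2*V + V = 3*V)
Y = -137 (Y = 3*((5 - 1)*1) - 1*149 = 3*(4*1) - 149 = 3*4 - 149 = 12 - 149 = -137)
1/Y = 1/(-137) = -1/137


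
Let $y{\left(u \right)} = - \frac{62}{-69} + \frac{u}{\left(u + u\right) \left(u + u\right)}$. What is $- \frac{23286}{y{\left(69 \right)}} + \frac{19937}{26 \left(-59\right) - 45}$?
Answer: $- \frac{3384365419}{131057} \approx -25824.0$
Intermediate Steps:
$y{\left(u \right)} = \frac{62}{69} + \frac{1}{4 u}$ ($y{\left(u \right)} = \left(-62\right) \left(- \frac{1}{69}\right) + \frac{u}{2 u 2 u} = \frac{62}{69} + \frac{u}{4 u^{2}} = \frac{62}{69} + u \frac{1}{4 u^{2}} = \frac{62}{69} + \frac{1}{4 u}$)
$- \frac{23286}{y{\left(69 \right)}} + \frac{19937}{26 \left(-59\right) - 45} = - \frac{23286}{\frac{1}{276} \cdot \frac{1}{69} \left(69 + 248 \cdot 69\right)} + \frac{19937}{26 \left(-59\right) - 45} = - \frac{23286}{\frac{1}{276} \cdot \frac{1}{69} \left(69 + 17112\right)} + \frac{19937}{-1534 - 45} = - \frac{23286}{\frac{1}{276} \cdot \frac{1}{69} \cdot 17181} + \frac{19937}{-1579} = - \frac{23286}{\frac{83}{92}} + 19937 \left(- \frac{1}{1579}\right) = \left(-23286\right) \frac{92}{83} - \frac{19937}{1579} = - \frac{2142312}{83} - \frac{19937}{1579} = - \frac{3384365419}{131057}$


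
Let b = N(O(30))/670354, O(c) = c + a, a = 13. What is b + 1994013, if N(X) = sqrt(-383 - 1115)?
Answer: 1994013 + I*sqrt(1498)/670354 ≈ 1.994e+6 + 5.7737e-5*I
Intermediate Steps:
O(c) = 13 + c (O(c) = c + 13 = 13 + c)
N(X) = I*sqrt(1498) (N(X) = sqrt(-1498) = I*sqrt(1498))
b = I*sqrt(1498)/670354 (b = (I*sqrt(1498))/670354 = (I*sqrt(1498))*(1/670354) = I*sqrt(1498)/670354 ≈ 5.7737e-5*I)
b + 1994013 = I*sqrt(1498)/670354 + 1994013 = 1994013 + I*sqrt(1498)/670354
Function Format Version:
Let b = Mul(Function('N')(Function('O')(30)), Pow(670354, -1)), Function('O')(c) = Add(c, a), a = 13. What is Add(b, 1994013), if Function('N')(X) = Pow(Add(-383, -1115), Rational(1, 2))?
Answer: Add(1994013, Mul(Rational(1, 670354), I, Pow(1498, Rational(1, 2)))) ≈ Add(1.9940e+6, Mul(5.7737e-5, I))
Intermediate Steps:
Function('O')(c) = Add(13, c) (Function('O')(c) = Add(c, 13) = Add(13, c))
Function('N')(X) = Mul(I, Pow(1498, Rational(1, 2))) (Function('N')(X) = Pow(-1498, Rational(1, 2)) = Mul(I, Pow(1498, Rational(1, 2))))
b = Mul(Rational(1, 670354), I, Pow(1498, Rational(1, 2))) (b = Mul(Mul(I, Pow(1498, Rational(1, 2))), Pow(670354, -1)) = Mul(Mul(I, Pow(1498, Rational(1, 2))), Rational(1, 670354)) = Mul(Rational(1, 670354), I, Pow(1498, Rational(1, 2))) ≈ Mul(5.7737e-5, I))
Add(b, 1994013) = Add(Mul(Rational(1, 670354), I, Pow(1498, Rational(1, 2))), 1994013) = Add(1994013, Mul(Rational(1, 670354), I, Pow(1498, Rational(1, 2))))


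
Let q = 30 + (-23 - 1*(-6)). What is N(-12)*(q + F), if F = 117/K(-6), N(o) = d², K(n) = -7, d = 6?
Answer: -936/7 ≈ -133.71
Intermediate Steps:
N(o) = 36 (N(o) = 6² = 36)
F = -117/7 (F = 117/(-7) = 117*(-⅐) = -117/7 ≈ -16.714)
q = 13 (q = 30 + (-23 + 6) = 30 - 17 = 13)
N(-12)*(q + F) = 36*(13 - 117/7) = 36*(-26/7) = -936/7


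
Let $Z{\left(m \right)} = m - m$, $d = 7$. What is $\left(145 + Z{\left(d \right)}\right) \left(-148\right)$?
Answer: $-21460$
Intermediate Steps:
$Z{\left(m \right)} = 0$
$\left(145 + Z{\left(d \right)}\right) \left(-148\right) = \left(145 + 0\right) \left(-148\right) = 145 \left(-148\right) = -21460$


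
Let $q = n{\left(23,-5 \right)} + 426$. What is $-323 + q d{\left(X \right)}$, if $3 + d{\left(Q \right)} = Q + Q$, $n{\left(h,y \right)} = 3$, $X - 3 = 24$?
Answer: $21556$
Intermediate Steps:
$X = 27$ ($X = 3 + 24 = 27$)
$d{\left(Q \right)} = -3 + 2 Q$ ($d{\left(Q \right)} = -3 + \left(Q + Q\right) = -3 + 2 Q$)
$q = 429$ ($q = 3 + 426 = 429$)
$-323 + q d{\left(X \right)} = -323 + 429 \left(-3 + 2 \cdot 27\right) = -323 + 429 \left(-3 + 54\right) = -323 + 429 \cdot 51 = -323 + 21879 = 21556$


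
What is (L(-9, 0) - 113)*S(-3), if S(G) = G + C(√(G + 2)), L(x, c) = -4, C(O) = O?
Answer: 351 - 117*I ≈ 351.0 - 117.0*I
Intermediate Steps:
S(G) = G + √(2 + G) (S(G) = G + √(G + 2) = G + √(2 + G))
(L(-9, 0) - 113)*S(-3) = (-4 - 113)*(-3 + √(2 - 3)) = -117*(-3 + √(-1)) = -117*(-3 + I) = 351 - 117*I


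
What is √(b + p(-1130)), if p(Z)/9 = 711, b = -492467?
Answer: 2*I*√121517 ≈ 697.19*I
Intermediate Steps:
p(Z) = 6399 (p(Z) = 9*711 = 6399)
√(b + p(-1130)) = √(-492467 + 6399) = √(-486068) = 2*I*√121517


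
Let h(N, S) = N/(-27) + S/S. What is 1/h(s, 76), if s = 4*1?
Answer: 27/23 ≈ 1.1739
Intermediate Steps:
s = 4
h(N, S) = 1 - N/27 (h(N, S) = N*(-1/27) + 1 = -N/27 + 1 = 1 - N/27)
1/h(s, 76) = 1/(1 - 1/27*4) = 1/(1 - 4/27) = 1/(23/27) = 27/23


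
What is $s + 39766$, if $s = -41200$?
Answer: $-1434$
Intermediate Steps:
$s + 39766 = -41200 + 39766 = -1434$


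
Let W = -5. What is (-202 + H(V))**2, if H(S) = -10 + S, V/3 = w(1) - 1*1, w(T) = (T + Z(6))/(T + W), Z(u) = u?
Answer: 776161/16 ≈ 48510.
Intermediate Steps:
w(T) = (6 + T)/(-5 + T) (w(T) = (T + 6)/(T - 5) = (6 + T)/(-5 + T))
V = -33/4 (V = 3*((6 + 1)/(-5 + 1) - 1*1) = 3*(7/(-4) - 1) = 3*(-1/4*7 - 1) = 3*(-7/4 - 1) = 3*(-11/4) = -33/4 ≈ -8.2500)
(-202 + H(V))**2 = (-202 + (-10 - 33/4))**2 = (-202 - 73/4)**2 = (-881/4)**2 = 776161/16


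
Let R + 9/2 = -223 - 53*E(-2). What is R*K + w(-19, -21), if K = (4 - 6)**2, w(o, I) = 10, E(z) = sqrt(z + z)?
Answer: -900 - 424*I ≈ -900.0 - 424.0*I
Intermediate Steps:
E(z) = sqrt(2)*sqrt(z) (E(z) = sqrt(2*z) = sqrt(2)*sqrt(z))
K = 4 (K = (-2)**2 = 4)
R = -455/2 - 106*I (R = -9/2 + (-223 - 53*sqrt(2)*sqrt(-2)) = -9/2 + (-223 - 53*sqrt(2)*(I*sqrt(2))) = -9/2 + (-223 - 53*2*I) = -9/2 + (-223 - 106*I) = -455/2 - 106*I ≈ -227.5 - 106.0*I)
R*K + w(-19, -21) = (-455/2 - 106*I)*4 + 10 = (-910 - 424*I) + 10 = -900 - 424*I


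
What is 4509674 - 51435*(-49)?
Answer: 7029989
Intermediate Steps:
4509674 - 51435*(-49) = 4509674 - 1*(-2520315) = 4509674 + 2520315 = 7029989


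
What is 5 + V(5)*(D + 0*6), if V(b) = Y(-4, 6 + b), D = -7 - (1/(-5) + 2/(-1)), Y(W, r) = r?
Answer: -239/5 ≈ -47.800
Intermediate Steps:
D = -24/5 (D = -7 - (1*(-⅕) + 2*(-1)) = -7 - (-⅕ - 2) = -7 - 1*(-11/5) = -7 + 11/5 = -24/5 ≈ -4.8000)
V(b) = 6 + b
5 + V(5)*(D + 0*6) = 5 + (6 + 5)*(-24/5 + 0*6) = 5 + 11*(-24/5 + 0) = 5 + 11*(-24/5) = 5 - 264/5 = -239/5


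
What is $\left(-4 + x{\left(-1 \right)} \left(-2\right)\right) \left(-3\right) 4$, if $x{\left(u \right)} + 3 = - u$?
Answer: $0$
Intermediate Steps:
$x{\left(u \right)} = -3 - u$
$\left(-4 + x{\left(-1 \right)} \left(-2\right)\right) \left(-3\right) 4 = \left(-4 + \left(-3 - -1\right) \left(-2\right)\right) \left(-3\right) 4 = \left(-4 + \left(-3 + 1\right) \left(-2\right)\right) \left(-3\right) 4 = \left(-4 - -4\right) \left(-3\right) 4 = \left(-4 + 4\right) \left(-3\right) 4 = 0 \left(-3\right) 4 = 0 \cdot 4 = 0$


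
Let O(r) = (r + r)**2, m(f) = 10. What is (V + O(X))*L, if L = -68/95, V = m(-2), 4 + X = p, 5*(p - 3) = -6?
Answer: -49912/2375 ≈ -21.016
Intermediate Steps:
p = 9/5 (p = 3 + (1/5)*(-6) = 3 - 6/5 = 9/5 ≈ 1.8000)
X = -11/5 (X = -4 + 9/5 = -11/5 ≈ -2.2000)
V = 10
L = -68/95 (L = -68*1/95 = -68/95 ≈ -0.71579)
O(r) = 4*r**2 (O(r) = (2*r)**2 = 4*r**2)
(V + O(X))*L = (10 + 4*(-11/5)**2)*(-68/95) = (10 + 4*(121/25))*(-68/95) = (10 + 484/25)*(-68/95) = (734/25)*(-68/95) = -49912/2375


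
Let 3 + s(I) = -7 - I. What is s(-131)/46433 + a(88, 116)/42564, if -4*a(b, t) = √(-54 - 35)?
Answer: 121/46433 - I*√89/170256 ≈ 0.0026059 - 5.5411e-5*I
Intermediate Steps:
a(b, t) = -I*√89/4 (a(b, t) = -√(-54 - 35)/4 = -I*√89/4)
s(I) = -10 - I (s(I) = -3 + (-7 - I) = -10 - I)
s(-131)/46433 + a(88, 116)/42564 = (-10 - 1*(-131))/46433 - I*√89/4/42564 = (-10 + 131)*(1/46433) - I*√89/4*(1/42564) = 121*(1/46433) - I*√89/170256 = 121/46433 - I*√89/170256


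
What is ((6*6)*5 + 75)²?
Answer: 65025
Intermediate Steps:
((6*6)*5 + 75)² = (36*5 + 75)² = (180 + 75)² = 255² = 65025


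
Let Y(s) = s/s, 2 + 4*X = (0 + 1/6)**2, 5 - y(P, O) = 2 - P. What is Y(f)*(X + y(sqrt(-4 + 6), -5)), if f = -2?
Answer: 361/144 + sqrt(2) ≈ 3.9212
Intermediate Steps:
y(P, O) = 3 + P (y(P, O) = 5 - (2 - P) = 5 + (-2 + P) = 3 + P)
X = -71/144 (X = -1/2 + (0 + 1/6)**2/4 = -1/2 + (1/6)**2/4 = -1/2 + (1/4)*(1/36) = -1/2 + 1/144 = -71/144 ≈ -0.49306)
Y(s) = 1
Y(f)*(X + y(sqrt(-4 + 6), -5)) = 1*(-71/144 + (3 + sqrt(-4 + 6))) = 1*(-71/144 + (3 + sqrt(2))) = 1*(361/144 + sqrt(2)) = 361/144 + sqrt(2)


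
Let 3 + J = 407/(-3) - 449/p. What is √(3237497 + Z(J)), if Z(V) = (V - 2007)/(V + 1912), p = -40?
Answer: √148468118082211122/214147 ≈ 1799.3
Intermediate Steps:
J = -15293/120 (J = -3 + (407/(-3) - 449/(-40)) = -3 + (407*(-⅓) - 449*(-1/40)) = -3 + (-407/3 + 449/40) = -3 - 14933/120 = -15293/120 ≈ -127.44)
Z(V) = (-2007 + V)/(1912 + V)
√(3237497 + Z(J)) = √(3237497 + (-2007 - 15293/120)/(1912 - 15293/120)) = √(3237497 - 256133/120/(214147/120)) = √(3237497 + (120/214147)*(-256133/120)) = √(3237497 - 256133/214147) = √(693300013926/214147) = √148468118082211122/214147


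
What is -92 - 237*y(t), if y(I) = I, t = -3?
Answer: 619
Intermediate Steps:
-92 - 237*y(t) = -92 - 237*(-3) = -92 + 711 = 619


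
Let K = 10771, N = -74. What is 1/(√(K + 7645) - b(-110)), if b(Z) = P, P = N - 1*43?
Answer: -117/4727 + 4*√1151/4727 ≈ 0.0039572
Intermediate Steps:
P = -117 (P = -74 - 1*43 = -74 - 43 = -117)
b(Z) = -117
1/(√(K + 7645) - b(-110)) = 1/(√(10771 + 7645) - 1*(-117)) = 1/(√18416 + 117) = 1/(4*√1151 + 117) = 1/(117 + 4*√1151)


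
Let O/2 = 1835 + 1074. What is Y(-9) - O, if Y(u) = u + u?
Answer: -5836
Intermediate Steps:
Y(u) = 2*u
O = 5818 (O = 2*(1835 + 1074) = 2*2909 = 5818)
Y(-9) - O = 2*(-9) - 1*5818 = -18 - 5818 = -5836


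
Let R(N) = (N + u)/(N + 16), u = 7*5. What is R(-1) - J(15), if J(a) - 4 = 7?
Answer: -131/15 ≈ -8.7333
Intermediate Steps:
u = 35
J(a) = 11 (J(a) = 4 + 7 = 11)
R(N) = (35 + N)/(16 + N) (R(N) = (N + 35)/(N + 16) = (35 + N)/(16 + N))
R(-1) - J(15) = (35 - 1)/(16 - 1) - 1*11 = 34/15 - 11 = -131/15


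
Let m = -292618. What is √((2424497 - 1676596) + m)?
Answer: 3*√50587 ≈ 674.75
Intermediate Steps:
√((2424497 - 1676596) + m) = √((2424497 - 1676596) - 292618) = √(747901 - 292618) = √455283 = 3*√50587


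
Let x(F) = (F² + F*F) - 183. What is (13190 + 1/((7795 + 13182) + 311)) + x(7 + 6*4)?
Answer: 317808553/21288 ≈ 14929.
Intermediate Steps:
x(F) = -183 + 2*F² (x(F) = (F² + F²) - 183 = 2*F² - 183 = -183 + 2*F²)
(13190 + 1/((7795 + 13182) + 311)) + x(7 + 6*4) = (13190 + 1/((7795 + 13182) + 311)) + (-183 + 2*(7 + 6*4)²) = (13190 + 1/(20977 + 311)) + (-183 + 2*(7 + 24)²) = (13190 + 1/21288) + (-183 + 2*31²) = (13190 + 1/21288) + (-183 + 2*961) = 280788721/21288 + (-183 + 1922) = 280788721/21288 + 1739 = 317808553/21288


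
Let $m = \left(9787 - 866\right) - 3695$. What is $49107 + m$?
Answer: $54333$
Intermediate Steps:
$m = 5226$ ($m = 8921 - 3695 = 5226$)
$49107 + m = 49107 + 5226 = 54333$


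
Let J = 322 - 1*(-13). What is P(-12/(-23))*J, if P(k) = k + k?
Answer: 8040/23 ≈ 349.57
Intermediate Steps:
P(k) = 2*k
J = 335 (J = 322 + 13 = 335)
P(-12/(-23))*J = (2*(-12/(-23)))*335 = (2*(-12*(-1/23)))*335 = (2*(12/23))*335 = (24/23)*335 = 8040/23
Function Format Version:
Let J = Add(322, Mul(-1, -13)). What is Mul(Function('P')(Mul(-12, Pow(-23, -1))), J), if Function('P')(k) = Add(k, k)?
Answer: Rational(8040, 23) ≈ 349.57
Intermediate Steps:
Function('P')(k) = Mul(2, k)
J = 335 (J = Add(322, 13) = 335)
Mul(Function('P')(Mul(-12, Pow(-23, -1))), J) = Mul(Mul(2, Mul(-12, Pow(-23, -1))), 335) = Mul(Mul(2, Mul(-12, Rational(-1, 23))), 335) = Mul(Mul(2, Rational(12, 23)), 335) = Mul(Rational(24, 23), 335) = Rational(8040, 23)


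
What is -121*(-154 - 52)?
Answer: 24926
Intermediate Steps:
-121*(-154 - 52) = -121*(-206) = 24926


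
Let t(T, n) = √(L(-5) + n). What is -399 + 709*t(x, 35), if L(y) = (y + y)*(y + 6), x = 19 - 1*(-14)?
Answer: 3146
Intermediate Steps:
x = 33 (x = 19 + 14 = 33)
L(y) = 2*y*(6 + y) (L(y) = (2*y)*(6 + y) = 2*y*(6 + y))
t(T, n) = √(-10 + n) (t(T, n) = √(2*(-5)*(6 - 5) + n) = √(2*(-5)*1 + n) = √(-10 + n))
-399 + 709*t(x, 35) = -399 + 709*√(-10 + 35) = -399 + 709*√25 = -399 + 709*5 = -399 + 3545 = 3146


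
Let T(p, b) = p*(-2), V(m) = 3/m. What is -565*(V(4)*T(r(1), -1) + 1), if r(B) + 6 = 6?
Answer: -565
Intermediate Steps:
r(B) = 0 (r(B) = -6 + 6 = 0)
T(p, b) = -2*p
-565*(V(4)*T(r(1), -1) + 1) = -565*((3/4)*(-2*0) + 1) = -565*((3*(¼))*0 + 1) = -565*((¾)*0 + 1) = -565*(0 + 1) = -565*1 = -565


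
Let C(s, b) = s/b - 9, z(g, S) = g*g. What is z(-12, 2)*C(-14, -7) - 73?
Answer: -1081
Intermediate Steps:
z(g, S) = g**2
C(s, b) = -9 + s/b
z(-12, 2)*C(-14, -7) - 73 = (-12)**2*(-9 - 14/(-7)) - 73 = 144*(-9 - 14*(-1/7)) - 73 = 144*(-9 + 2) - 73 = 144*(-7) - 73 = -1008 - 73 = -1081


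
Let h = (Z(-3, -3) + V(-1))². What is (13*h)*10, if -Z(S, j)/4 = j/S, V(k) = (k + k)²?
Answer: 0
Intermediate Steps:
V(k) = 4*k² (V(k) = (2*k)² = 4*k²)
Z(S, j) = -4*j/S
h = 0 (h = (-4*(-3)/(-3) + 4*(-1)²)² = (-4*(-3)*(-⅓) + 4*1)² = (-4 + 4)² = 0² = 0)
(13*h)*10 = (13*0)*10 = 0*10 = 0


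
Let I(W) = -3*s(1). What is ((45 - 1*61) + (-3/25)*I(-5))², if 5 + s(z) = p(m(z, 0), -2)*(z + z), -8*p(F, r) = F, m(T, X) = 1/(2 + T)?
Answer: 3179089/10000 ≈ 317.91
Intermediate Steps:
p(F, r) = -F/8
s(z) = -5 - z/(4*(2 + z)) (s(z) = -5 + (-1/(8*(2 + z)))*(z + z) = -5 + (-1/(8*(2 + z)))*(2*z) = -5 - z/(4*(2 + z)))
I(W) = 61/4 (I(W) = -3*(-40 - 21*1)/(4*(2 + 1)) = -3*(-40 - 21)/(4*3) = -3*(-61)/(4*3) = -3*(-61/12) = 61/4)
((45 - 1*61) + (-3/25)*I(-5))² = ((45 - 1*61) - 3/25*(61/4))² = ((45 - 61) - 3*1/25*(61/4))² = (-16 - 3/25*61/4)² = (-16 - 183/100)² = (-1783/100)² = 3179089/10000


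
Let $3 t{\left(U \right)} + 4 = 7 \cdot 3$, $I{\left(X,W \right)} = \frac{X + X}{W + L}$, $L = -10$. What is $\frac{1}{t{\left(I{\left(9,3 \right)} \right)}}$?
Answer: $\frac{3}{17} \approx 0.17647$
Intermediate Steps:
$I{\left(X,W \right)} = \frac{2 X}{-10 + W}$ ($I{\left(X,W \right)} = \frac{X + X}{W - 10} = \frac{2 X}{-10 + W}$)
$t{\left(U \right)} = \frac{17}{3}$ ($t{\left(U \right)} = - \frac{4}{3} + \frac{7 \cdot 3}{3} = - \frac{4}{3} + \frac{1}{3} \cdot 21 = - \frac{4}{3} + 7 = \frac{17}{3}$)
$\frac{1}{t{\left(I{\left(9,3 \right)} \right)}} = \frac{1}{\frac{17}{3}} = \frac{3}{17}$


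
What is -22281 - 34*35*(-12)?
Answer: -8001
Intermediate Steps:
-22281 - 34*35*(-12) = -22281 - 1190*(-12) = -22281 - 1*(-14280) = -22281 + 14280 = -8001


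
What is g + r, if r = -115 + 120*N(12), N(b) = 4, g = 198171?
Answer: 198536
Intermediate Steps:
r = 365 (r = -115 + 120*4 = -115 + 480 = 365)
g + r = 198171 + 365 = 198536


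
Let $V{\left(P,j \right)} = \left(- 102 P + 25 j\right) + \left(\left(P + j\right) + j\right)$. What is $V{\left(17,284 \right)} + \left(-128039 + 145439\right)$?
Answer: $23351$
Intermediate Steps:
$V{\left(P,j \right)} = - 101 P + 27 j$ ($V{\left(P,j \right)} = \left(- 102 P + 25 j\right) + \left(P + 2 j\right) = - 101 P + 27 j$)
$V{\left(17,284 \right)} + \left(-128039 + 145439\right) = \left(\left(-101\right) 17 + 27 \cdot 284\right) + \left(-128039 + 145439\right) = \left(-1717 + 7668\right) + 17400 = 5951 + 17400 = 23351$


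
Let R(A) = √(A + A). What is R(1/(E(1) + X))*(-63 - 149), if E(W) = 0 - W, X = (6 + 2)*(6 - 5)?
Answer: -212*√14/7 ≈ -113.32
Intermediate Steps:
X = 8 (X = 8*1 = 8)
E(W) = -W
R(A) = √2*√A (R(A) = √(2*A) = √2*√A)
R(1/(E(1) + X))*(-63 - 149) = (√2*√(1/(-1*1 + 8)))*(-63 - 149) = (√2*√(1/(-1 + 8)))*(-212) = (√2*√(1/7))*(-212) = (√2*√(⅐))*(-212) = (√2*(√7/7))*(-212) = (√14/7)*(-212) = -212*√14/7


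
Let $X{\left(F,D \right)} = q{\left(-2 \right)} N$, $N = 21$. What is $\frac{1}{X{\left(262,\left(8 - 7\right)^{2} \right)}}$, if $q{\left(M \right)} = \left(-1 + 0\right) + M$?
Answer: $- \frac{1}{63} \approx -0.015873$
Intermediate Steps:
$q{\left(M \right)} = -1 + M$
$X{\left(F,D \right)} = -63$ ($X{\left(F,D \right)} = \left(-1 - 2\right) 21 = \left(-3\right) 21 = -63$)
$\frac{1}{X{\left(262,\left(8 - 7\right)^{2} \right)}} = \frac{1}{-63} = - \frac{1}{63}$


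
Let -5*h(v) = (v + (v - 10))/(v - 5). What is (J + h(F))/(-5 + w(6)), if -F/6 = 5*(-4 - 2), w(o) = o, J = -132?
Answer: -662/5 ≈ -132.40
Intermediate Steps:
F = 180 (F = -30*(-4 - 2) = -30*(-6) = -6*(-30) = 180)
h(v) = -(-10 + 2*v)/(5*(-5 + v)) (h(v) = -(v + (v - 10))/(5*(v - 5)) = -(v + (-10 + v))/(5*(-5 + v)) = -(-10 + 2*v)/(5*(-5 + v)))
(J + h(F))/(-5 + w(6)) = (-132 - 2/5)/(-5 + 6) = -662/5/1 = 1*(-662/5) = -662/5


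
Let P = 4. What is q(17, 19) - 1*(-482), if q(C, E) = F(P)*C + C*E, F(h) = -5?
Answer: 720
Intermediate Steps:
q(C, E) = -5*C + C*E
q(17, 19) - 1*(-482) = 17*(-5 + 19) - 1*(-482) = 17*14 + 482 = 238 + 482 = 720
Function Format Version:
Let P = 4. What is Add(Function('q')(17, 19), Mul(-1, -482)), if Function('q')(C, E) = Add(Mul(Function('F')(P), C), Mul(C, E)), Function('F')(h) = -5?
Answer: 720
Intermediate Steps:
Function('q')(C, E) = Add(Mul(-5, C), Mul(C, E))
Add(Function('q')(17, 19), Mul(-1, -482)) = Add(Mul(17, Add(-5, 19)), Mul(-1, -482)) = Add(Mul(17, 14), 482) = Add(238, 482) = 720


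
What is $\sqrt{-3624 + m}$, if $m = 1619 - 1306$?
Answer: $i \sqrt{3311} \approx 57.541 i$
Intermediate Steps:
$m = 313$
$\sqrt{-3624 + m} = \sqrt{-3624 + 313} = \sqrt{-3311} = i \sqrt{3311}$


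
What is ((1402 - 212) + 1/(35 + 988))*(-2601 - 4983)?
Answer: -3077513888/341 ≈ -9.0250e+6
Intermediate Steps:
((1402 - 212) + 1/(35 + 988))*(-2601 - 4983) = (1190 + 1/1023)*(-7584) = (1217371/1023)*(-7584) = -3077513888/341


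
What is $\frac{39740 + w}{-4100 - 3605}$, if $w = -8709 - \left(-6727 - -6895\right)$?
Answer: $- \frac{30863}{7705} \approx -4.0056$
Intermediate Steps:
$w = -8877$ ($w = -8709 - \left(-6727 + 6895\right) = -8709 - 168 = -8877$)
$\frac{39740 + w}{-4100 - 3605} = \frac{39740 - 8877}{-4100 - 3605} = \frac{30863}{-7705} = 30863 \left(- \frac{1}{7705}\right) = - \frac{30863}{7705}$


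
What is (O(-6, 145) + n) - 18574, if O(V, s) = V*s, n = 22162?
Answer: 2718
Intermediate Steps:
(O(-6, 145) + n) - 18574 = (-6*145 + 22162) - 18574 = (-870 + 22162) - 18574 = 21292 - 18574 = 2718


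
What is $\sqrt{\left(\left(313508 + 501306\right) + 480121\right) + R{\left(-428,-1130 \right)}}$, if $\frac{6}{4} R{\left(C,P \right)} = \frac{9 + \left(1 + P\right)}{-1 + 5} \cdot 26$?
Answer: $\frac{\sqrt{11610735}}{3} \approx 1135.8$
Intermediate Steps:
$R{\left(C,P \right)} = \frac{130}{3} + \frac{13 P}{3}$ ($R{\left(C,P \right)} = \frac{2 \frac{9 + \left(1 + P\right)}{-1 + 5} \cdot 26}{3} = \frac{2 \frac{10 + P}{4} \cdot 26}{3} = \frac{2 \left(10 + P\right) \frac{1}{4} \cdot 26}{3} = \frac{2 \left(\frac{5}{2} + \frac{P}{4}\right) 26}{3} = \frac{2 \left(65 + \frac{13 P}{2}\right)}{3} = \frac{130}{3} + \frac{13 P}{3}$)
$\sqrt{\left(\left(313508 + 501306\right) + 480121\right) + R{\left(-428,-1130 \right)}} = \sqrt{\left(\left(313508 + 501306\right) + 480121\right) + \left(\frac{130}{3} + \frac{13}{3} \left(-1130\right)\right)} = \sqrt{\left(814814 + 480121\right) + \left(\frac{130}{3} - \frac{14690}{3}\right)} = \sqrt{1294935 - \frac{14560}{3}} = \sqrt{\frac{3870245}{3}} = \frac{\sqrt{11610735}}{3}$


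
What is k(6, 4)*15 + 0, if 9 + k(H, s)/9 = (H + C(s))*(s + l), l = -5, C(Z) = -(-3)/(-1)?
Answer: -1620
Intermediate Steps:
C(Z) = -3 (C(Z) = -(-3)*(-1) = -1*3 = -3)
k(H, s) = -81 + 9*(-5 + s)*(-3 + H) (k(H, s) = -81 + 9*((H - 3)*(s - 5)) = -81 + 9*((-3 + H)*(-5 + s)) = -81 + 9*((-5 + s)*(-3 + H)) = -81 + 9*(-5 + s)*(-3 + H))
k(6, 4)*15 + 0 = (54 - 45*6 - 27*4 + 9*6*4)*15 + 0 = (54 - 270 - 108 + 216)*15 + 0 = -108*15 + 0 = -1620 + 0 = -1620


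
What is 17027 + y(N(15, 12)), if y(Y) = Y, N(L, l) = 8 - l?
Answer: 17023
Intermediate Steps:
17027 + y(N(15, 12)) = 17027 + (8 - 1*12) = 17027 + (8 - 12) = 17027 - 4 = 17023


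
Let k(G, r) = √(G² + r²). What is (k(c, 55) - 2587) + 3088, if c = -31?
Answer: 501 + √3986 ≈ 564.13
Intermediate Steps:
(k(c, 55) - 2587) + 3088 = (√((-31)² + 55²) - 2587) + 3088 = (√(961 + 3025) - 2587) + 3088 = (√3986 - 2587) + 3088 = (-2587 + √3986) + 3088 = 501 + √3986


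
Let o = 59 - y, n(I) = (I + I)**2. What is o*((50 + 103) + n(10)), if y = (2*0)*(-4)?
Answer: 32627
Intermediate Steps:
n(I) = 4*I**2 (n(I) = (2*I)**2 = 4*I**2)
y = 0 (y = 0*(-4) = 0)
o = 59 (o = 59 - 1*0 = 59 + 0 = 59)
o*((50 + 103) + n(10)) = 59*((50 + 103) + 4*10**2) = 59*(153 + 4*100) = 59*(153 + 400) = 59*553 = 32627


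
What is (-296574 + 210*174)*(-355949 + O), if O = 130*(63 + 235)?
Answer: 82485125106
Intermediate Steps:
O = 38740 (O = 130*298 = 38740)
(-296574 + 210*174)*(-355949 + O) = (-296574 + 210*174)*(-355949 + 38740) = (-296574 + 36540)*(-317209) = -260034*(-317209) = 82485125106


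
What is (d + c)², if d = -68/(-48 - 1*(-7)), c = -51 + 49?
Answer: 196/1681 ≈ 0.11660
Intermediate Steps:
c = -2
d = 68/41 (d = -68/(-48 + 7) = -68/(-41) = -68*(-1/41) = 68/41 ≈ 1.6585)
(d + c)² = (68/41 - 2)² = (-14/41)² = 196/1681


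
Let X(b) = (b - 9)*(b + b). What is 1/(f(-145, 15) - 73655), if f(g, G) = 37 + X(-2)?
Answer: -1/73574 ≈ -1.3592e-5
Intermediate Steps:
X(b) = 2*b*(-9 + b) (X(b) = (-9 + b)*(2*b) = 2*b*(-9 + b))
f(g, G) = 81 (f(g, G) = 37 + 2*(-2)*(-9 - 2) = 37 + 2*(-2)*(-11) = 37 + 44 = 81)
1/(f(-145, 15) - 73655) = 1/(81 - 73655) = 1/(-73574) = -1/73574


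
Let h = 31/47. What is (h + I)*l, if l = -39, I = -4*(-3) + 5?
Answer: -32370/47 ≈ -688.72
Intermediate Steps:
h = 31/47 (h = 31*(1/47) = 31/47 ≈ 0.65957)
I = 17 (I = 12 + 5 = 17)
(h + I)*l = (31/47 + 17)*(-39) = (830/47)*(-39) = -32370/47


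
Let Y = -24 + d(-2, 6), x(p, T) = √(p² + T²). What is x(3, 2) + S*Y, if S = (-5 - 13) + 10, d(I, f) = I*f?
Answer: 288 + √13 ≈ 291.61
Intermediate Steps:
x(p, T) = √(T² + p²)
S = -8 (S = -18 + 10 = -8)
Y = -36 (Y = -24 - 2*6 = -24 - 12 = -36)
x(3, 2) + S*Y = √(2² + 3²) - 8*(-36) = √(4 + 9) + 288 = √13 + 288 = 288 + √13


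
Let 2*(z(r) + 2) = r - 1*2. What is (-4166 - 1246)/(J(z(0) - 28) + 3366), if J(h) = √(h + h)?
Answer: -9108396/5665009 + 2706*I*√62/5665009 ≈ -1.6078 + 0.0037612*I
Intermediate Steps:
z(r) = -3 + r/2 (z(r) = -2 + (r - 1*2)/2 = -2 + (r - 2)/2 = -2 + (-2 + r)/2 = -2 + (-1 + r/2) = -3 + r/2)
J(h) = √2*√h (J(h) = √(2*h) = √2*√h)
(-4166 - 1246)/(J(z(0) - 28) + 3366) = (-4166 - 1246)/(√2*√((-3 + (½)*0) - 28) + 3366) = -5412/(√2*√((-3 + 0) - 28) + 3366) = -5412/(√2*√(-3 - 28) + 3366) = -5412/(√2*√(-31) + 3366) = -5412/(√2*(I*√31) + 3366) = -5412/(I*√62 + 3366) = -5412/(3366 + I*√62)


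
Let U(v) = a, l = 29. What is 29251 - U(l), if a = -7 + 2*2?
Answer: 29254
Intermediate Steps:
a = -3 (a = -7 + 4 = -3)
U(v) = -3
29251 - U(l) = 29251 - 1*(-3) = 29251 + 3 = 29254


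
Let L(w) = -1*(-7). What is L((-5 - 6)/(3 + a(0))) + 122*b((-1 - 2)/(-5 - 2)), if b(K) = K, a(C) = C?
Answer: 415/7 ≈ 59.286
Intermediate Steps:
L(w) = 7
L((-5 - 6)/(3 + a(0))) + 122*b((-1 - 2)/(-5 - 2)) = 7 + 122*((-1 - 2)/(-5 - 2)) = 7 + 122*(-3/(-7)) = 7 + 122*(-3*(-⅐)) = 7 + 122*(3/7) = 7 + 366/7 = 415/7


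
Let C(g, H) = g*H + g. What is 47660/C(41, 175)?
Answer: 11915/1804 ≈ 6.6048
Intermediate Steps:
C(g, H) = g + H*g (C(g, H) = H*g + g = g + H*g)
47660/C(41, 175) = 47660/((41*(1 + 175))) = 47660/((41*176)) = 47660/7216 = 47660*(1/7216) = 11915/1804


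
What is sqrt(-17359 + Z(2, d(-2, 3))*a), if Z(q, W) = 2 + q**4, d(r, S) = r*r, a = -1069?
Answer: I*sqrt(36601) ≈ 191.31*I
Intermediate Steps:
d(r, S) = r**2
sqrt(-17359 + Z(2, d(-2, 3))*a) = sqrt(-17359 + (2 + 2**4)*(-1069)) = sqrt(-17359 + (2 + 16)*(-1069)) = sqrt(-17359 + 18*(-1069)) = sqrt(-17359 - 19242) = sqrt(-36601) = I*sqrt(36601)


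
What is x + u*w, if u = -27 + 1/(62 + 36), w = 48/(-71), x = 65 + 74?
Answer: 547061/3479 ≈ 157.25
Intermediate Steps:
x = 139
w = -48/71 (w = 48*(-1/71) = -48/71 ≈ -0.67606)
u = -2645/98 (u = -27 + 1/98 = -2645/98 ≈ -26.990)
x + u*w = 139 - 2645/98*(-48/71) = 139 + 63480/3479 = 547061/3479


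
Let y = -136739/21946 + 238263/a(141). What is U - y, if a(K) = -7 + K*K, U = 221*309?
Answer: 7445516010361/109038701 ≈ 68283.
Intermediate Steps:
U = 68289
a(K) = -7 + K**2
y = 627842228/109038701 (y = -136739/21946 + 238263/(-7 + 141**2) = -136739*1/21946 + 238263/(-7 + 19881) = -136739/21946 + 238263/19874 = 627842228/109038701 ≈ 5.7580)
U - y = 68289 - 1*627842228/109038701 = 68289 - 627842228/109038701 = 7445516010361/109038701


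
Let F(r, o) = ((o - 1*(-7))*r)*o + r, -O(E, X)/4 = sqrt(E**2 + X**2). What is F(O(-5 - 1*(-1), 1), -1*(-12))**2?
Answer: 14263952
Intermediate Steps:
O(E, X) = -4*sqrt(E**2 + X**2)
F(r, o) = r + o*r*(7 + o) (F(r, o) = ((o + 7)*r)*o + r = ((7 + o)*r)*o + r = (r*(7 + o))*o + r = o*r*(7 + o) + r = r + o*r*(7 + o))
F(O(-5 - 1*(-1), 1), -1*(-12))**2 = ((-4*sqrt((-5 - 1*(-1))**2 + 1**2))*(1 + (-1*(-12))**2 + 7*(-1*(-12))))**2 = ((-4*sqrt((-5 + 1)**2 + 1))*(1 + 12**2 + 7*12))**2 = ((-4*sqrt((-4)**2 + 1))*(1 + 144 + 84))**2 = (-4*sqrt(16 + 1)*229)**2 = (-4*sqrt(17)*229)**2 = (-916*sqrt(17))**2 = 14263952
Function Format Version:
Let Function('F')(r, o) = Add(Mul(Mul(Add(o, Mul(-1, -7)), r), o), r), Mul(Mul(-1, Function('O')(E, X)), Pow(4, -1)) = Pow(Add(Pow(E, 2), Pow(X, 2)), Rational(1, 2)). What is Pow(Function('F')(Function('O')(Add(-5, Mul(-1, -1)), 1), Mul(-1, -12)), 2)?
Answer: 14263952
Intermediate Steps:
Function('O')(E, X) = Mul(-4, Pow(Add(Pow(E, 2), Pow(X, 2)), Rational(1, 2)))
Function('F')(r, o) = Add(r, Mul(o, r, Add(7, o))) (Function('F')(r, o) = Add(Mul(Mul(Add(o, 7), r), o), r) = Add(Mul(Mul(Add(7, o), r), o), r) = Add(Mul(Mul(r, Add(7, o)), o), r) = Add(Mul(o, r, Add(7, o)), r) = Add(r, Mul(o, r, Add(7, o))))
Pow(Function('F')(Function('O')(Add(-5, Mul(-1, -1)), 1), Mul(-1, -12)), 2) = Pow(Mul(Mul(-4, Pow(Add(Pow(Add(-5, Mul(-1, -1)), 2), Pow(1, 2)), Rational(1, 2))), Add(1, Pow(Mul(-1, -12), 2), Mul(7, Mul(-1, -12)))), 2) = Pow(Mul(Mul(-4, Pow(Add(Pow(Add(-5, 1), 2), 1), Rational(1, 2))), Add(1, Pow(12, 2), Mul(7, 12))), 2) = Pow(Mul(Mul(-4, Pow(Add(Pow(-4, 2), 1), Rational(1, 2))), Add(1, 144, 84)), 2) = Pow(Mul(Mul(-4, Pow(Add(16, 1), Rational(1, 2))), 229), 2) = Pow(Mul(Mul(-4, Pow(17, Rational(1, 2))), 229), 2) = Pow(Mul(-916, Pow(17, Rational(1, 2))), 2) = 14263952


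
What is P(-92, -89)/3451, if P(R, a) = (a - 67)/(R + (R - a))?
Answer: 156/327845 ≈ 0.00047583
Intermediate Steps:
P(R, a) = (-67 + a)/(-a + 2*R)
P(-92, -89)/3451 = ((-67 - 89)/(-1*(-89) + 2*(-92)))/3451 = (-156/(89 - 184))*(1/3451) = (-156/(-95))*(1/3451) = -1/95*(-156)*(1/3451) = (156/95)*(1/3451) = 156/327845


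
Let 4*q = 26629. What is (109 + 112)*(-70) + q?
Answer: -35251/4 ≈ -8812.8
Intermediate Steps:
q = 26629/4 (q = (¼)*26629 = 26629/4 ≈ 6657.3)
(109 + 112)*(-70) + q = (109 + 112)*(-70) + 26629/4 = 221*(-70) + 26629/4 = -15470 + 26629/4 = -35251/4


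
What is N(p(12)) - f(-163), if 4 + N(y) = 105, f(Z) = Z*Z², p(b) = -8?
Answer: 4330848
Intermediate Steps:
f(Z) = Z³
N(y) = 101 (N(y) = -4 + 105 = 101)
N(p(12)) - f(-163) = 101 - 1*(-163)³ = 101 - 1*(-4330747) = 101 + 4330747 = 4330848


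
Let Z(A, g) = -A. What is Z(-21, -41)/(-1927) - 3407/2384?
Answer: -6615353/4593968 ≈ -1.4400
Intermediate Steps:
Z(-21, -41)/(-1927) - 3407/2384 = -1*(-21)/(-1927) - 3407/2384 = 21*(-1/1927) - 3407*1/2384 = -21/1927 - 3407/2384 = -6615353/4593968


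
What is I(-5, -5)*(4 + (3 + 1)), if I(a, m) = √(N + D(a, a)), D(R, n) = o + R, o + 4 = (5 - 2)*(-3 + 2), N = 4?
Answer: 16*I*√2 ≈ 22.627*I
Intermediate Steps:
o = -7 (o = -4 + (5 - 2)*(-3 + 2) = -4 + 3*(-1) = -4 - 3 = -7)
D(R, n) = -7 + R
I(a, m) = √(-3 + a) (I(a, m) = √(4 + (-7 + a)) = √(-3 + a))
I(-5, -5)*(4 + (3 + 1)) = √(-3 - 5)*(4 + (3 + 1)) = √(-8)*(4 + 4) = (2*I*√2)*8 = 16*I*√2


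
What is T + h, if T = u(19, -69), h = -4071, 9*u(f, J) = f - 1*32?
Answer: -36652/9 ≈ -4072.4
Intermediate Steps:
u(f, J) = -32/9 + f/9 (u(f, J) = (f - 1*32)/9 = (f - 32)/9 = (-32 + f)/9 = -32/9 + f/9)
T = -13/9 (T = -32/9 + (1/9)*19 = -32/9 + 19/9 = -13/9 ≈ -1.4444)
T + h = -13/9 - 4071 = -36652/9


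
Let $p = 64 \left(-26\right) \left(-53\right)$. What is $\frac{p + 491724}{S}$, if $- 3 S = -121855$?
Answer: $\frac{1739748}{121855} \approx 14.277$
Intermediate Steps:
$S = \frac{121855}{3}$ ($S = \left(- \frac{1}{3}\right) \left(-121855\right) = \frac{121855}{3} \approx 40618.0$)
$p = 88192$ ($p = \left(-1664\right) \left(-53\right) = 88192$)
$\frac{p + 491724}{S} = \frac{88192 + 491724}{\frac{121855}{3}} = 579916 \cdot \frac{3}{121855} = \frac{1739748}{121855}$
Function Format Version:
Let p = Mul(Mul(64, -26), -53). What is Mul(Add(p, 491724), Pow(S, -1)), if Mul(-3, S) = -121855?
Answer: Rational(1739748, 121855) ≈ 14.277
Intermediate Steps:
S = Rational(121855, 3) (S = Mul(Rational(-1, 3), -121855) = Rational(121855, 3) ≈ 40618.)
p = 88192 (p = Mul(-1664, -53) = 88192)
Mul(Add(p, 491724), Pow(S, -1)) = Mul(Add(88192, 491724), Pow(Rational(121855, 3), -1)) = Mul(579916, Rational(3, 121855)) = Rational(1739748, 121855)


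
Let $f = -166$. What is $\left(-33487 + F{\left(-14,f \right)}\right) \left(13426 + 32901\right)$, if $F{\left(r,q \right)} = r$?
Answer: $-1552000827$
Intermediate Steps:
$\left(-33487 + F{\left(-14,f \right)}\right) \left(13426 + 32901\right) = \left(-33487 - 14\right) \left(13426 + 32901\right) = \left(-33501\right) 46327 = -1552000827$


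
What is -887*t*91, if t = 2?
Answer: -161434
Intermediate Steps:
-887*t*91 = -1774*91 = -887*182 = -161434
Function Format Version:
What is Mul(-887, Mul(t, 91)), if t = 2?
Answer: -161434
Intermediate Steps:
Mul(-887, Mul(t, 91)) = Mul(-887, Mul(2, 91)) = Mul(-887, 182) = -161434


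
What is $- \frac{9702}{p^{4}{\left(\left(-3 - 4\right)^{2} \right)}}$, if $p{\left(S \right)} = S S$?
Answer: $- \frac{198}{678223072849} \approx -2.9194 \cdot 10^{-10}$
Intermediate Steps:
$p{\left(S \right)} = S^{2}$
$- \frac{9702}{p^{4}{\left(\left(-3 - 4\right)^{2} \right)}} = - \frac{9702}{\left(\left(\left(-3 - 4\right)^{2}\right)^{2}\right)^{4}} = - \frac{9702}{\left(\left(\left(-7\right)^{2}\right)^{2}\right)^{4}} = - \frac{9702}{\left(49^{2}\right)^{4}} = - \frac{9702}{2401^{4}} = - \frac{9702}{33232930569601} = \left(-1\right) \frac{198}{678223072849} = - \frac{198}{678223072849}$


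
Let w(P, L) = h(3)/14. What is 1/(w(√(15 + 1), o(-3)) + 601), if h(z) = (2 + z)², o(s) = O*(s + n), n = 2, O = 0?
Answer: 14/8439 ≈ 0.0016590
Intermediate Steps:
o(s) = 0 (o(s) = 0*(s + 2) = 0*(2 + s) = 0)
w(P, L) = 25/14 (w(P, L) = (2 + 3)²/14 = 5²*(1/14) = 25*(1/14) = 25/14)
1/(w(√(15 + 1), o(-3)) + 601) = 1/(25/14 + 601) = 1/(8439/14) = 14/8439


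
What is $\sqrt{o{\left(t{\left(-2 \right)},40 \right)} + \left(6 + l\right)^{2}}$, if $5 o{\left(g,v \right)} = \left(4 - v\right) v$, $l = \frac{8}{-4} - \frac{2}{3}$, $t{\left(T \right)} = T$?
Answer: $\frac{2 i \sqrt{623}}{3} \approx 16.64 i$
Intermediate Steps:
$l = - \frac{8}{3}$ ($l = 8 \left(- \frac{1}{4}\right) - \frac{2}{3} = -2 - \frac{2}{3} = - \frac{8}{3} \approx -2.6667$)
$o{\left(g,v \right)} = \frac{v \left(4 - v\right)}{5}$ ($o{\left(g,v \right)} = \frac{\left(4 - v\right) v}{5} = \frac{v \left(4 - v\right)}{5}$)
$\sqrt{o{\left(t{\left(-2 \right)},40 \right)} + \left(6 + l\right)^{2}} = \sqrt{\frac{1}{5} \cdot 40 \left(4 - 40\right) + \left(6 - \frac{8}{3}\right)^{2}} = \sqrt{\frac{1}{5} \cdot 40 \left(4 - 40\right) + \left(\frac{10}{3}\right)^{2}} = \sqrt{\frac{1}{5} \cdot 40 \left(-36\right) + \frac{100}{9}} = \sqrt{-288 + \frac{100}{9}} = \sqrt{- \frac{2492}{9}} = \frac{2 i \sqrt{623}}{3}$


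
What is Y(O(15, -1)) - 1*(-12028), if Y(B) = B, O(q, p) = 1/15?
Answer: 180421/15 ≈ 12028.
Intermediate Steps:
O(q, p) = 1/15
Y(O(15, -1)) - 1*(-12028) = 1/15 - 1*(-12028) = 1/15 + 12028 = 180421/15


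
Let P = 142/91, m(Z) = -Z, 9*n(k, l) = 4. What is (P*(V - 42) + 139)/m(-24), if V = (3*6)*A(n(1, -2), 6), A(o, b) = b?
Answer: 22021/2184 ≈ 10.083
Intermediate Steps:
n(k, l) = 4/9 (n(k, l) = (⅑)*4 = 4/9)
V = 108 (V = (3*6)*6 = 18*6 = 108)
P = 142/91 (P = 142*(1/91) = 142/91 ≈ 1.5604)
(P*(V - 42) + 139)/m(-24) = (142*(108 - 42)/91 + 139)/((-1*(-24))) = ((142/91)*66 + 139)/24 = (9372/91 + 139)*(1/24) = (22021/91)*(1/24) = 22021/2184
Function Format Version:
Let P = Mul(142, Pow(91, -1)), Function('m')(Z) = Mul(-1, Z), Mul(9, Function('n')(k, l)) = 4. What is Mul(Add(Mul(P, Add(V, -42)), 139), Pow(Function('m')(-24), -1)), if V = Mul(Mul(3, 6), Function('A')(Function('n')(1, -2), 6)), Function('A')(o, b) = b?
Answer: Rational(22021, 2184) ≈ 10.083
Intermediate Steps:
Function('n')(k, l) = Rational(4, 9) (Function('n')(k, l) = Mul(Rational(1, 9), 4) = Rational(4, 9))
V = 108 (V = Mul(Mul(3, 6), 6) = Mul(18, 6) = 108)
P = Rational(142, 91) (P = Mul(142, Rational(1, 91)) = Rational(142, 91) ≈ 1.5604)
Mul(Add(Mul(P, Add(V, -42)), 139), Pow(Function('m')(-24), -1)) = Mul(Add(Mul(Rational(142, 91), Add(108, -42)), 139), Pow(Mul(-1, -24), -1)) = Mul(Add(Mul(Rational(142, 91), 66), 139), Pow(24, -1)) = Mul(Add(Rational(9372, 91), 139), Rational(1, 24)) = Mul(Rational(22021, 91), Rational(1, 24)) = Rational(22021, 2184)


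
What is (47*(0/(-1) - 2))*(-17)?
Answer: 1598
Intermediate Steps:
(47*(0/(-1) - 2))*(-17) = (47*(-1*0 - 2))*(-17) = (47*(0 - 2))*(-17) = (47*(-2))*(-17) = -94*(-17) = 1598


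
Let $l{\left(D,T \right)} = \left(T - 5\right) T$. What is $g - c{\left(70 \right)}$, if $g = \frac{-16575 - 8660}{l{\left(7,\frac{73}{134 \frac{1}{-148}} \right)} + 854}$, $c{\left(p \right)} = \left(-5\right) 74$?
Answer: $\frac{2554385137}{6964976} \approx 366.75$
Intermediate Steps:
$c{\left(p \right)} = -370$
$l{\left(D,T \right)} = T \left(-5 + T\right)$ ($l{\left(D,T \right)} = \left(-5 + T\right) T = T \left(-5 + T\right)$)
$g = - \frac{22655983}{6964976}$ ($g = \frac{-16575 - 8660}{\frac{73}{134 \frac{1}{-148}} \left(-5 + \frac{73}{134 \frac{1}{-148}}\right) + 854} = - \frac{25235}{\frac{73}{134 \left(- \frac{1}{148}\right)} \left(-5 + \frac{73}{134 \left(- \frac{1}{148}\right)}\right) + 854} = - \frac{25235}{\frac{73}{- \frac{67}{74}} \left(-5 + \frac{73}{- \frac{67}{74}}\right) + 854} = - \frac{25235}{73 \left(- \frac{74}{67}\right) \left(-5 + 73 \left(- \frac{74}{67}\right)\right) + 854} = - \frac{25235}{- \frac{5402 \left(-5 - \frac{5402}{67}\right)}{67} + 854} = - \frac{25235}{\left(- \frac{5402}{67}\right) \left(- \frac{5737}{67}\right) + 854} = - \frac{25235}{\frac{30991274}{4489} + 854} = - \frac{25235}{\frac{34824880}{4489}} = \left(-25235\right) \frac{4489}{34824880} = - \frac{22655983}{6964976} \approx -3.2528$)
$g - c{\left(70 \right)} = - \frac{22655983}{6964976} - -370 = - \frac{22655983}{6964976} + 370 = \frac{2554385137}{6964976}$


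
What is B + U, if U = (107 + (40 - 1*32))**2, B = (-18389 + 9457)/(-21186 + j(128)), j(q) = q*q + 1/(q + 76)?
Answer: 12957124703/979607 ≈ 13227.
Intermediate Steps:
j(q) = q**2 + 1/(76 + q)
B = 1822128/979607 (B = (-18389 + 9457)/(-21186 + (1 + 128**3 + 76*128**2)/(76 + 128)) = -8932/(-21186 + (1 + 2097152 + 76*16384)/204) = -8932/(-21186 + (1 + 2097152 + 1245184)/204) = -8932/(-21186 + (1/204)*3342337) = -8932/(-21186 + 3342337/204) = -8932/(-979607/204) = -8932*(-204/979607) = 1822128/979607 ≈ 1.8601)
U = 13225 (U = (107 + (40 - 32))**2 = (107 + 8)**2 = 115**2 = 13225)
B + U = 1822128/979607 + 13225 = 12957124703/979607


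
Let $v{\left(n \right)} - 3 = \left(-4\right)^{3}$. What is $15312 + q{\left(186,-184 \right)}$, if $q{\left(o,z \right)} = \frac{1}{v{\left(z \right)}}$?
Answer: $\frac{934031}{61} \approx 15312.0$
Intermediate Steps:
$v{\left(n \right)} = -61$ ($v{\left(n \right)} = 3 + \left(-4\right)^{3} = 3 - 64 = -61$)
$q{\left(o,z \right)} = - \frac{1}{61}$ ($q{\left(o,z \right)} = \frac{1}{-61} = - \frac{1}{61}$)
$15312 + q{\left(186,-184 \right)} = 15312 - \frac{1}{61} = \frac{934031}{61}$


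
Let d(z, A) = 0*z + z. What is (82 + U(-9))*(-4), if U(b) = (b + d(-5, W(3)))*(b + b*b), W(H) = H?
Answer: 3704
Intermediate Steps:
d(z, A) = z (d(z, A) = 0 + z = z)
U(b) = (-5 + b)*(b + b²) (U(b) = (b - 5)*(b + b*b) = (-5 + b)*(b + b²))
(82 + U(-9))*(-4) = (82 - 9*(-5 + (-9)² - 4*(-9)))*(-4) = (82 - 9*(-5 + 81 + 36))*(-4) = (82 - 9*112)*(-4) = (82 - 1008)*(-4) = -926*(-4) = 3704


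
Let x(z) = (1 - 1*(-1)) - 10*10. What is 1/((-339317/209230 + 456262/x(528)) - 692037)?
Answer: -209230/145769360197 ≈ -1.4353e-6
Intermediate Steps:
x(z) = -98 (x(z) = (1 + 1) - 100 = 2 - 100 = -98)
1/((-339317/209230 + 456262/x(528)) - 692037) = 1/((-339317/209230 + 456262/(-98)) - 692037) = 1/((-339317*1/209230 + 456262*(-1/98)) - 692037) = 1/((-339317/209230 - 228131/49) - 692037) = 1/(-974458687/209230 - 692037) = 1/(-145769360197/209230) = -209230/145769360197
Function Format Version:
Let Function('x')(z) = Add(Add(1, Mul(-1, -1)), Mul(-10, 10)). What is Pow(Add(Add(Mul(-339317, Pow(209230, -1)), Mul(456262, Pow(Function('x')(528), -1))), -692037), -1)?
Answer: Rational(-209230, 145769360197) ≈ -1.4353e-6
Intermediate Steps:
Function('x')(z) = -98 (Function('x')(z) = Add(Add(1, 1), -100) = Add(2, -100) = -98)
Pow(Add(Add(Mul(-339317, Pow(209230, -1)), Mul(456262, Pow(Function('x')(528), -1))), -692037), -1) = Pow(Add(Add(Mul(-339317, Pow(209230, -1)), Mul(456262, Pow(-98, -1))), -692037), -1) = Pow(Add(Add(Mul(-339317, Rational(1, 209230)), Mul(456262, Rational(-1, 98))), -692037), -1) = Pow(Add(Add(Rational(-339317, 209230), Rational(-228131, 49)), -692037), -1) = Pow(Add(Rational(-974458687, 209230), -692037), -1) = Pow(Rational(-145769360197, 209230), -1) = Rational(-209230, 145769360197)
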